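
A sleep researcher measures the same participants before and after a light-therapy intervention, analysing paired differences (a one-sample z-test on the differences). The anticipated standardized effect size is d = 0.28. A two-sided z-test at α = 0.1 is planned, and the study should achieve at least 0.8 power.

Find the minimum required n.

n = 79

Set Φ(δ − 1.645) = 0.8; then δ − 1.645 = Φ⁻¹(0.8) = 0.842, giving δ = 2.486.
(The Φ(−δ − z_{α/2}) term is vanishingly small for δ > 0 and is dropped in the standard sample-size formula.)
δ = d·√n ⇒ n = (δ/d)² = (2.486 / 0.28)² = 78.86.
Rounding up, n = 79.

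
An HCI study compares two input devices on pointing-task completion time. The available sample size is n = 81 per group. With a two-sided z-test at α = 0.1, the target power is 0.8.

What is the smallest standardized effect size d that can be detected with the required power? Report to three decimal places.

d ≈ 0.391

Need Φ(δ − 1.645) = 0.8, so δ = 1.645 + 0.842 = 2.486.
(The second rejection-region term Φ(−δ − z_{α/2}) is negligible and dropped.)
δ = d·√(n/2) ⇒ d = δ/√(n/2) = 2.486/√(81/2) = 0.3907.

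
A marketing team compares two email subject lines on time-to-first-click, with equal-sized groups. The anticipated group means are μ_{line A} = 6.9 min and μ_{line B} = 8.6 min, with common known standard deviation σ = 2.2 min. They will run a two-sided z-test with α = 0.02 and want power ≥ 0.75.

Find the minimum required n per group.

Standardized effect: d = |μ_{line A} − μ_{line B}| / σ = |6.9 − 8.6| / 2.2 = 0.7727
Set Φ(δ − 2.326) = 0.75; then δ − 2.326 = Φ⁻¹(0.75) = 0.674, giving δ = 3.001.
(The Φ(−δ − z_{α/2}) term is vanishingly small for δ > 0 and is dropped in the standard sample-size formula.)
δ = d·√(n/2) ⇒ n = 2(δ/d)² = 2 × (3.001 / 0.7727)² = 30.16.
Rounding up, n = 31 per group.

n = 31 per group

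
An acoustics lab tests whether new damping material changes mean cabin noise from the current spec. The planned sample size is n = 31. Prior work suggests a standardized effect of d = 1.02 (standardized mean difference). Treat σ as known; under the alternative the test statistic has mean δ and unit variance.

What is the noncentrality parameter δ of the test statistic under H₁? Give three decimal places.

δ ≈ 5.679

The noncentrality parameter scales effect size by the design's sample-size factor: δ = d·√n = 1.02 × √31 = 5.6791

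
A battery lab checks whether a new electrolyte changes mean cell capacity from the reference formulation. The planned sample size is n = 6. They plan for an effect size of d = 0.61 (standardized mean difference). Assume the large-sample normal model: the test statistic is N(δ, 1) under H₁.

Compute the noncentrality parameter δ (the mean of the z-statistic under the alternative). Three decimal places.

δ ≈ 1.494

δ = d·√n = 0.61 × √6 = 1.4942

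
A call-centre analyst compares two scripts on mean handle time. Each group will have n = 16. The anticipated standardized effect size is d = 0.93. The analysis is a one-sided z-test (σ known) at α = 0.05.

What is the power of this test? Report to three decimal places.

Noncentrality parameter: δ = d·√(n/2) = 0.93 × √(16/2) = 2.6304
Critical value for a one-sided test at α = 0.05: z_α = 1.645.
Power = P(Z > 1.645 − δ) = Φ(0.986) = 0.8378.

Power ≈ 0.838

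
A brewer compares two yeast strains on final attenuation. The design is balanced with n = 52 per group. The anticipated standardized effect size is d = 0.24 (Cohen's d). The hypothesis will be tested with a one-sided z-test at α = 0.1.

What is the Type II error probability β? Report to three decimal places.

β ≈ 0.523

Noncentrality parameter: δ = d·√(n/2) = 0.24 × √(52/2) = 1.2238
Critical value for a one-sided test at α = 0.1: z_α = 1.282.
Power = P(Z > 1.282 − δ) = Φ(-0.058) = 0.4770.
Type II error: β = 1 − power = 1 − 0.4770 = 0.5230.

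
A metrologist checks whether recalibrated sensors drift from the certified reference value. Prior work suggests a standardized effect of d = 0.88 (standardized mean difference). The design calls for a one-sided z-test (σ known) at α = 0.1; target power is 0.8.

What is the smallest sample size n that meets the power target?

For power 0.8 need Φ(δ − z_{0.1}) = 0.8, so δ = z_{0.1} + z_{0.20} = 1.282 + 0.842 = 2.123.
δ = d·√n ⇒ n = (δ/d)² = (2.123 / 0.88)² = 5.82.
Rounding up, n = 6.

n = 6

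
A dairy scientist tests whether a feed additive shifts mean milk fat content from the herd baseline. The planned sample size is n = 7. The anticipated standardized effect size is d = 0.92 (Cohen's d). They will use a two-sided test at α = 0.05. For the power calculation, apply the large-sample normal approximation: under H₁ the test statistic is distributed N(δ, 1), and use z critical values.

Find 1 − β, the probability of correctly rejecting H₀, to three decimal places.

Power ≈ 0.682

Noncentrality parameter: λ = d·√n = 0.92 × √7 = 2.4341
Two-sided α = 0.05 → critical value z_{0.025} = 1.960.
Power = Φ(λ − 1.960) + Φ(−λ − 1.960) = Φ(0.474) + Φ(-4.394) = 0.6823 + 0.0000 = 0.6823.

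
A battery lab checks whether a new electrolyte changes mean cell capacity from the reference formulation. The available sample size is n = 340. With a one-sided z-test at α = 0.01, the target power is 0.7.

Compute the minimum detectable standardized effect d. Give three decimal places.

d ≈ 0.155

Required noncentrality: δ = z_{0.01} + z_{0.30} = 2.326 + 0.524 = 2.851.
δ = d·√n ⇒ d = δ/√n = 2.851/√340 = 0.1546.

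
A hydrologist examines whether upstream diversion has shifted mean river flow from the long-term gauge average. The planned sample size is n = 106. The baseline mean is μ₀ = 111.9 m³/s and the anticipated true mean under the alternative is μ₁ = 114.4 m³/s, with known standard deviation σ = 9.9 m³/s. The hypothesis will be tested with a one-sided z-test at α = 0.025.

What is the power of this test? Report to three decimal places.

Standardized effect: d = |μ₁ − μ₀| / σ = |114.4 − 111.9| / 9.9 = 0.2525
Noncentrality parameter: δ = d·√n = 0.2525 × √106 = 2.5999
Critical value for a one-sided test at α = 0.025: z_α = 1.960.
Power = P(Z > 1.960 − δ) = Φ(0.640) = 0.7389.

Power ≈ 0.739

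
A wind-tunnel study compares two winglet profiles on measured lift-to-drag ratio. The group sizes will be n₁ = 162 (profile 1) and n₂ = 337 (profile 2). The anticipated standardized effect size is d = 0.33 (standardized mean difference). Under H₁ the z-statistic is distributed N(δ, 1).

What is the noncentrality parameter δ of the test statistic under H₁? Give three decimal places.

The noncentrality parameter scales effect size by the design's sample-size factor: δ = d / √(1/n₁ + 1/n₂) = 0.33 / √(1/162 + 1/337) = 3.4517

δ ≈ 3.452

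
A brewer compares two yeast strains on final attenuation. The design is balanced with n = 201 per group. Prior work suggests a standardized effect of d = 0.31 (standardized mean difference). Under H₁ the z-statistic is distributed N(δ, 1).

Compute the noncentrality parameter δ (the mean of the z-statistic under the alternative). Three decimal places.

δ = d·√(n/2) = 0.31 × √(201/2) = 3.1077

δ ≈ 3.108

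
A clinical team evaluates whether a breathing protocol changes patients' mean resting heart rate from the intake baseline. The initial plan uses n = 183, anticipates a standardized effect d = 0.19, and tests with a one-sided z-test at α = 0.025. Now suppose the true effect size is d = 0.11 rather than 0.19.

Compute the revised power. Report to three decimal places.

With d = 0.11: δ = d·√n = 0.11 × √183 = 1.4881. Critical value z_{0.025} = 1.960.
Revised power = P(Z > 1.960 − δ) = Φ(-0.472) = 0.3185.

Power ≈ 0.318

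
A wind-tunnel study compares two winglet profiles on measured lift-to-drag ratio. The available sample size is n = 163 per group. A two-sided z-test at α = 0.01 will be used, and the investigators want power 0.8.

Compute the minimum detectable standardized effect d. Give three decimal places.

Need Φ(δ − 2.576) = 0.8, so δ = 2.576 + 0.842 = 3.417.
(Lower-tail contribution to power is negligible for δ > 0.)
δ = d·√(n/2) ⇒ d = δ/√(n/2) = 3.417/√(163/2) = 0.3786.

d ≈ 0.379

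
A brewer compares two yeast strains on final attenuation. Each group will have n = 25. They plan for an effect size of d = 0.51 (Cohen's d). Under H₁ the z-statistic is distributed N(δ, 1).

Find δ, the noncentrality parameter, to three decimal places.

δ ≈ 1.803

The noncentrality parameter scales effect size by the design's sample-size factor: δ = d·√(n/2) = 0.51 × √(25/2) = 1.8031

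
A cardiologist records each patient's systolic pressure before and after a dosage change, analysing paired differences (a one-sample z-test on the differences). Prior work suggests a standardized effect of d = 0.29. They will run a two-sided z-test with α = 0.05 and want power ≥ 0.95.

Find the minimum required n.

Set Φ(δ − 1.960) = 0.95; then δ − 1.960 = Φ⁻¹(0.95) = 1.645, giving δ = 3.605.
(The Φ(−δ − z_{α/2}) term is vanishingly small for δ > 0 and is dropped in the standard sample-size formula.)
δ = d·√n ⇒ n = (δ/d)² = (3.605 / 0.29)² = 154.51.
Rounding up, n = 155.

n = 155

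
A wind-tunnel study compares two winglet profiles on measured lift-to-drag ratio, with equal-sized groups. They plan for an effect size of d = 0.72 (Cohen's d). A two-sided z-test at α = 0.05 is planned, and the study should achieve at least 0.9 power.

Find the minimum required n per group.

n = 41 per group

Set Φ(δ − 1.960) = 0.9; then δ − 1.960 = Φ⁻¹(0.9) = 1.282, giving δ = 3.242.
(The Φ(−δ − z_{α/2}) term is vanishingly small for δ > 0 and is dropped in the standard sample-size formula.)
δ = d·√(n/2) ⇒ n = 2(δ/d)² = 2 × (3.242 / 0.72)² = 40.54.
Rounding up, n = 41 per group.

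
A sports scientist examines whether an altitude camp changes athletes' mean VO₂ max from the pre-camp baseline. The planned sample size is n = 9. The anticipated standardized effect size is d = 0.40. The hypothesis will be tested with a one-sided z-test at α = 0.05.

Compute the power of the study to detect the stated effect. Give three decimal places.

Power ≈ 0.328

Noncentrality parameter: δ = d·√n = 0.40 × √9 = 1.2000
One-sided α = 0.05 → critical value z_{0.05} = 1.645.
Power = P(Z > 1.645 − δ) = Φ(-0.445) = 0.3282.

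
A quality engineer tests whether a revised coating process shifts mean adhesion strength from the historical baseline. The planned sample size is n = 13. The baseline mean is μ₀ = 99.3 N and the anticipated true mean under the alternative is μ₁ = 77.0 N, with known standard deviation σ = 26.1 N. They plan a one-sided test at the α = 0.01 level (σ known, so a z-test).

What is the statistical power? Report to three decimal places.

Standardized effect: d = |μ₁ − μ₀| / σ = |77.0 − 99.3| / 26.1 = 0.8544
Noncentrality parameter: δ = d·√n = 0.8544 × √13 = 3.0806
One-sided α = 0.01 → critical value z_{0.01} = 2.326.
Power = Φ(δ − 2.326) = Φ(0.754) = 0.7747.

Power ≈ 0.775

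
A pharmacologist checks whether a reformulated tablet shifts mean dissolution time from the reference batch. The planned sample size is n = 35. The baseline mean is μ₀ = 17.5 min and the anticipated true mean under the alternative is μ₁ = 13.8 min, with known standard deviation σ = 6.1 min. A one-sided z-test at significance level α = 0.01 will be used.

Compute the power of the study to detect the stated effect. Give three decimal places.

Standardized effect: d = |μ₁ − μ₀| / σ = |13.8 − 17.5| / 6.1 = 0.6066
Noncentrality parameter: δ = d·√n = 0.6066 × √35 = 3.5884
One-sided α = 0.01 → critical value z_{0.01} = 2.326.
Power = P(Z > 2.326 − δ) = Φ(1.262) = 0.8965.

Power ≈ 0.897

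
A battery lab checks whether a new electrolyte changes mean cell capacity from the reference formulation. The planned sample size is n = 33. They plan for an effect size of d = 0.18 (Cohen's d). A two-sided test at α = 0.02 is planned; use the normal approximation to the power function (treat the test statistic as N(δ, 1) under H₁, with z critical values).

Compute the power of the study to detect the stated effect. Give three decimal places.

Power ≈ 0.099

Noncentrality parameter: λ = d·√n = 0.18 × √33 = 1.0340
Two-sided α = 0.02 → critical value z_{0.01} = 2.326.
Power = Φ(λ − 2.326) + Φ(−λ − 2.326) = Φ(-1.292) + Φ(-3.360) = 0.0981 + 0.0004 = 0.0985.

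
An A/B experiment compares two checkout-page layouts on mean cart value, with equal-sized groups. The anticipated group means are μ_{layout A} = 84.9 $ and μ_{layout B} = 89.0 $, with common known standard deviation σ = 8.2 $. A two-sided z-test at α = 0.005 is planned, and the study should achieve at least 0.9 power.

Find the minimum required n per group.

Standardized effect: d = |μ_{layout A} − μ_{layout B}| / σ = |84.9 − 89.0| / 8.2 = 0.5000
Set Φ(δ − 2.807) = 0.9; then δ − 2.807 = Φ⁻¹(0.9) = 1.282, giving δ = 4.089.
(For δ > 0 the lower-tail rejection region contributes negligibly to power, so the one-term inversion is standard.)
δ = d·√(n/2) ⇒ n = 2(δ/d)² = 2 × (4.089 / 0.5000)² = 133.73.
Round up to the next whole unit.

n = 134 per group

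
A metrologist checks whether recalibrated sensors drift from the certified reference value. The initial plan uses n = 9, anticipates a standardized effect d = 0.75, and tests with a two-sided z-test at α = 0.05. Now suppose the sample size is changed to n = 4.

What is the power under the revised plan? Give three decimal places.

Power ≈ 0.323

With n = 4: δ = d·√n = 0.75 × √4 = 1.5000. Critical value z_{0.025} = 1.960.
Revised power = Φ(δ − 1.960) + Φ(−δ − 1.960) = Φ(-0.460) + Φ(-3.460) = 0.3228 + 0.0003 = 0.3230.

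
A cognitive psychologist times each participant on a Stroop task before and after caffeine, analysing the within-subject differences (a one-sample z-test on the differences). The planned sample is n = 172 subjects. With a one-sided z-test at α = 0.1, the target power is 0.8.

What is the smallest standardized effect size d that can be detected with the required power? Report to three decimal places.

Need Φ(δ − 1.282) = 0.8, so δ = 1.282 + 0.842 = 2.123.
δ = d·√n ⇒ d = δ/√n = 2.123/√172 = 0.1619.

d ≈ 0.162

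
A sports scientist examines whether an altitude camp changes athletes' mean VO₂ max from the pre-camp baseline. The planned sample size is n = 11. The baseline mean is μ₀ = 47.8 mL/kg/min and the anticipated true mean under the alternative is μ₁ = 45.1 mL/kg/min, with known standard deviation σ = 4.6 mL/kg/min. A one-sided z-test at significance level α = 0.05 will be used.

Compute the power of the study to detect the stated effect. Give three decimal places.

Power ≈ 0.619

Standardized effect: d = |μ₁ − μ₀| / σ = |45.1 − 47.8| / 4.6 = 0.5870
Noncentrality parameter: δ = d·√n = 0.5870 × √11 = 1.9467
One-sided α = 0.05 → critical value z_{0.05} = 1.645.
Power = Φ(δ − 1.645) = Φ(0.302) = 0.6186.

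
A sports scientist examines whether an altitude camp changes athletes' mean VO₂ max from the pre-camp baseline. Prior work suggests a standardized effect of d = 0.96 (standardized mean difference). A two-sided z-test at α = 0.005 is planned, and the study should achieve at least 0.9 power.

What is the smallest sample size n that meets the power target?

For power 0.9 need Φ(δ − z_{0.0025}) = 0.9, so δ = z_{0.0025} + z_{0.10} = 2.807 + 1.282 = 4.089.
(The Φ(−δ − z_{α/2}) term is vanishingly small for δ > 0 and is dropped in the standard sample-size formula.)
δ = d·√n ⇒ n = (δ/d)² = (4.089 / 0.96)² = 18.14.
Rounding up, n = 19.

n = 19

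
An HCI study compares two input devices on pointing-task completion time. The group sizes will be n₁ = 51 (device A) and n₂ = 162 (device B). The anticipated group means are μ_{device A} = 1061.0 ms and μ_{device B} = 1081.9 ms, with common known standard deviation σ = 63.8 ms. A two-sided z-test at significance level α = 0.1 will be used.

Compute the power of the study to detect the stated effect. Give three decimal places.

Power ≈ 0.654

Standardized effect: d = |μ_{device A} − μ_{device B}| / σ = |1061.0 − 1081.9| / 63.8 = 0.3276
Noncentrality parameter: δ = d / √(1/n₁ + 1/n₂) = 0.3276 / √(1/51 + 1/162) = 2.0402
Critical value for a two-sided test at α = 0.1: z_{α/2} = 1.645.
Power = Φ(δ − 1.645) + Φ(−δ − 1.645) = Φ(0.395) + Φ(-3.685) = 0.6537 + 0.0001 = 0.6538.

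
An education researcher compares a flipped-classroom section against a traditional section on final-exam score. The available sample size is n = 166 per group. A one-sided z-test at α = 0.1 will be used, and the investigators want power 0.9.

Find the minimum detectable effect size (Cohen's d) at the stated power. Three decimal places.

Need Φ(δ − 1.282) = 0.9, so δ = 1.282 + 1.282 = 2.563.
δ = d·√(n/2) ⇒ d = δ/√(n/2) = 2.563/√(166/2) = 0.2813.

d ≈ 0.281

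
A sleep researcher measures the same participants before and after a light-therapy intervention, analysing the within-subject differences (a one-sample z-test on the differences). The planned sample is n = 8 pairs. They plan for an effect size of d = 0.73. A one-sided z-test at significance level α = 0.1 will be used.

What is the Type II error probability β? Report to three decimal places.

Noncentrality parameter: δ = d·√n = 0.73 × √8 = 2.0648
Critical value for a one-sided test at α = 0.1: z_α = 1.282.
Power = Φ(δ − 1.282) = Φ(0.783) = 0.7832.
Type II error: β = 1 − power = 1 − 0.7832 = 0.2168.

β ≈ 0.217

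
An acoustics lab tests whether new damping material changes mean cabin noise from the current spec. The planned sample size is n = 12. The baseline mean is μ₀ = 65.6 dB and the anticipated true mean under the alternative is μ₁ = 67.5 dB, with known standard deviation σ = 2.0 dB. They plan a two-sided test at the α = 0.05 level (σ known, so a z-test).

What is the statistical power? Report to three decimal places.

Power ≈ 0.908

Standardized effect: d = |μ₁ − μ₀| / σ = |67.5 − 65.6| / 2.0 = 0.9500
Noncentrality parameter: δ = d·√n = 0.9500 × √12 = 3.2909
Two-sided α = 0.05 → critical value z_{0.025} = 1.960.
Power = Φ(δ − 1.960) + Φ(−δ − 1.960) = Φ(1.331) + Φ(-5.251) = 0.9084 + 0.0000 = 0.9084.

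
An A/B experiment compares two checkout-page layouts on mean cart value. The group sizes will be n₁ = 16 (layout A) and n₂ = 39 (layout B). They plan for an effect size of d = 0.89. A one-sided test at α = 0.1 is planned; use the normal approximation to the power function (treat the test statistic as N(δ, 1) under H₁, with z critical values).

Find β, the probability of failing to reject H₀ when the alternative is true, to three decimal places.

Noncentrality parameter: δ = d / √(1/n₁ + 1/n₂) = 0.89 / √(1/16 + 1/39) = 2.9978
One-sided α = 0.1 → critical value z_{0.1} = 1.282.
Power = P(Z > 1.282 − δ) = Φ(1.716) = 0.9569.
Type II error: β = 1 − power = 1 − 0.9569 = 0.0431.

β ≈ 0.043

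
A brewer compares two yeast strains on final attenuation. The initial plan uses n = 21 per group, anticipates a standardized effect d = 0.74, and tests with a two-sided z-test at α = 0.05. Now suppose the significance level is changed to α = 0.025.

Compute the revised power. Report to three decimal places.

δ = d·√(n/2) = 0.74 × √(21/2) = 2.3979 (unchanged). New critical value: z_{0.0125} = 2.241.
Revised power = Φ(δ − 2.241) + Φ(−δ − 2.241) = Φ(0.156) + Φ(-4.639) = 0.5622 + 0.0000 = 0.5622.

Power ≈ 0.562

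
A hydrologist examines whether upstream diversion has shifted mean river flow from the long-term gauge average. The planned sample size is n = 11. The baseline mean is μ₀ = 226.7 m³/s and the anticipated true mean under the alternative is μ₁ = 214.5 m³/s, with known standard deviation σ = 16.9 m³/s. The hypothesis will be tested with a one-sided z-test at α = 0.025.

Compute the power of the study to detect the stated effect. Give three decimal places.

Standardized effect: d = |μ₁ − μ₀| / σ = |214.5 − 226.7| / 16.9 = 0.7219
Noncentrality parameter: δ = d·√n = 0.7219 × √11 = 2.3942
One-sided α = 0.025 → critical value z_{0.025} = 1.960.
Power = Φ(δ − 1.960) = Φ(0.434) = 0.6680.

Power ≈ 0.668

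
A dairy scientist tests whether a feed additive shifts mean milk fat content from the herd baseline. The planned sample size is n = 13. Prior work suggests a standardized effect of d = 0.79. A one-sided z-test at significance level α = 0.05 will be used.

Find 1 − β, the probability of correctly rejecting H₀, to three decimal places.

Power ≈ 0.886

Noncentrality parameter: δ = d·√n = 0.79 × √13 = 2.8484
One-sided α = 0.05 → critical value z_{0.05} = 1.645.
Power = Φ(δ − 1.645) = Φ(1.204) = 0.8856.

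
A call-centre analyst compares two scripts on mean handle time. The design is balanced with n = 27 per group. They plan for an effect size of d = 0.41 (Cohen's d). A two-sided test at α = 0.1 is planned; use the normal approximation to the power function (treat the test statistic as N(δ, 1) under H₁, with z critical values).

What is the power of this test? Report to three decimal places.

Noncentrality parameter: δ = d·√(n/2) = 0.41 × √(27/2) = 1.5064
Two-sided α = 0.1 → critical value z_{0.05} = 1.645.
Power = Φ(δ − 1.645) + Φ(−δ − 1.645) = Φ(-0.138) + Φ(-3.151) = 0.4450 + 0.0008 = 0.4458.

Power ≈ 0.446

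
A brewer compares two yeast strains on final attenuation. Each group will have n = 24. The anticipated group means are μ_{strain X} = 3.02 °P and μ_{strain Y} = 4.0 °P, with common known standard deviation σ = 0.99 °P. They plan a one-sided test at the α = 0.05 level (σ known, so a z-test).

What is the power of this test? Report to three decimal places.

Power ≈ 0.963

Standardized effect: d = |μ_{strain X} − μ_{strain Y}| / σ = |3.02 − 4.0| / 0.99 = 0.9899
Noncentrality parameter: δ = d·√(n/2) = 0.9899 × √(24/2) = 3.4291
One-sided α = 0.05 → critical value z_{0.05} = 1.645.
Power = Φ(δ − 1.645) = Φ(1.784) = 0.9628.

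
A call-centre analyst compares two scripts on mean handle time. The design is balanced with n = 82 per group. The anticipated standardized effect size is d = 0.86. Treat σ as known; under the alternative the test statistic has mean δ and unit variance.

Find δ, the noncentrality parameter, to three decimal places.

δ ≈ 5.507

δ = d·√(n/2) = 0.86 × √(82/2) = 5.5067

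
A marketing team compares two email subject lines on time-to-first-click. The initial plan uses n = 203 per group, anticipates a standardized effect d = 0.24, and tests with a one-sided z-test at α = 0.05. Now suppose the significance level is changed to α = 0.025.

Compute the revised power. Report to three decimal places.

δ = d·√(n/2) = 0.24 × √(203/2) = 2.4179 (unchanged). New critical value: z_{0.025} = 1.960.
Revised power = Φ(δ − 1.960) = Φ(0.458) = 0.6765.

Power ≈ 0.677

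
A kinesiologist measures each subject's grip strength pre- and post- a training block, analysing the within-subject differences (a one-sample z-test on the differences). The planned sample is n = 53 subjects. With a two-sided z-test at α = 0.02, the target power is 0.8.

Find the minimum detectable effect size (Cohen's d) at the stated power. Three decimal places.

Required noncentrality: δ = z_{0.01} + z_{0.20} = 2.326 + 0.842 = 3.168.
(Lower-tail contribution to power is negligible for δ > 0.)
δ = d·√n ⇒ d = δ/√n = 3.168/√53 = 0.4352.

d ≈ 0.435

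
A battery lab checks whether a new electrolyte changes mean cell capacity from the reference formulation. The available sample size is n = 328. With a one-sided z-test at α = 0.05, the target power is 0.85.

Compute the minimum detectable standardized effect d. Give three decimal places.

d ≈ 0.148

Need Φ(δ − 1.645) = 0.85, so δ = 1.645 + 1.036 = 2.681.
δ = d·√n ⇒ d = δ/√n = 2.681/√328 = 0.1480.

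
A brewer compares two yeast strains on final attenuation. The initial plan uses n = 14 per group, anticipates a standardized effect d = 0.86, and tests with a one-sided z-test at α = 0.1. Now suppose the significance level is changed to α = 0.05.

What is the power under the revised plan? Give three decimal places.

δ = d·√(n/2) = 0.86 × √(14/2) = 2.2753 (unchanged). New critical value: z_{0.05} = 1.645.
Revised power = Φ(δ − 1.645) = Φ(0.630) = 0.7358.

Power ≈ 0.736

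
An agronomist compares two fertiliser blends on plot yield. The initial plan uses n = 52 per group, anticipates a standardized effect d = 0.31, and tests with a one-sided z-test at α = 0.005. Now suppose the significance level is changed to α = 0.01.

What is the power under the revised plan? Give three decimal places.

Power ≈ 0.228

δ = d·√(n/2) = 0.31 × √(52/2) = 1.5807 (unchanged). New critical value: z_{0.01} = 2.326.
Revised power = P(Z > 2.326 − δ) = Φ(-0.746) = 0.2279.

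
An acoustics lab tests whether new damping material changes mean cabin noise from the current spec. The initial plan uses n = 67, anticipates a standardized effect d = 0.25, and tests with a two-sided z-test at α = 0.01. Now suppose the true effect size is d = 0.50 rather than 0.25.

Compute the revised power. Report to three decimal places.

Power ≈ 0.935

With d = 0.50: δ = d·√n = 0.50 × √67 = 4.0927. Critical value z_{0.005} = 2.576.
Revised power = Φ(δ − 2.576) + Φ(−δ − 2.576) = Φ(1.517) + Φ(-6.669) = 0.9353 + 0.0000 = 0.9353.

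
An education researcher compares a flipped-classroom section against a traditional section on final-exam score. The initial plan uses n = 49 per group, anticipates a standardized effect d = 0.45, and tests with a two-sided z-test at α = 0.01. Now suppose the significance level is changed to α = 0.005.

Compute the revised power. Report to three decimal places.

δ = d·√(n/2) = 0.45 × √(49/2) = 2.2274 (unchanged). New critical value: z_{0.0025} = 2.807.
Revised power = Φ(δ − 2.807) + Φ(−δ − 2.807) = Φ(-0.580) + Φ(-5.034) = 0.2811 + 0.0000 = 0.2811.

Power ≈ 0.281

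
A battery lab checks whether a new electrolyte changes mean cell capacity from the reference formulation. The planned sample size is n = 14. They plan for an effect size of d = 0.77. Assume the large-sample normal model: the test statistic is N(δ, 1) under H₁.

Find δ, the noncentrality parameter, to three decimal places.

δ = d·√n = 0.77 × √14 = 2.8811

δ ≈ 2.881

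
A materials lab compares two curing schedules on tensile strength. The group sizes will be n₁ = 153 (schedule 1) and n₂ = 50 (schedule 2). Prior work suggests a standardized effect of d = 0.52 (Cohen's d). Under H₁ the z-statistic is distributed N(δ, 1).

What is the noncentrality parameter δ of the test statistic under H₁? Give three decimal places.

δ ≈ 3.192

δ = d / √(1/n₁ + 1/n₂) = 0.52 / √(1/153 + 1/50) = 3.1922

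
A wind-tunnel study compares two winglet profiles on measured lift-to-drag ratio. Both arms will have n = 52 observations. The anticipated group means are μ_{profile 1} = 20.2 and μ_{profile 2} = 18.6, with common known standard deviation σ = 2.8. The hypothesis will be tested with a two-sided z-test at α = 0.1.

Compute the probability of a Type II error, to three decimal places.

Standardized effect: d = |μ_{profile 1} − μ_{profile 2}| / σ = |20.2 − 18.6| / 2.8 = 0.5714
Noncentrality parameter: λ = d·√(n/2) = 0.5714 × √(52/2) = 2.9137
Two-sided α = 0.1 → critical value z_{0.05} = 1.645.
Power = Φ(λ − 1.645) + Φ(−λ − 1.645) = Φ(1.269) + Φ(-4.559) = 0.8978 + 0.0000 = 0.8978.
Type II error: β = 1 − power = 1 − 0.8978 = 0.1022.

β ≈ 0.102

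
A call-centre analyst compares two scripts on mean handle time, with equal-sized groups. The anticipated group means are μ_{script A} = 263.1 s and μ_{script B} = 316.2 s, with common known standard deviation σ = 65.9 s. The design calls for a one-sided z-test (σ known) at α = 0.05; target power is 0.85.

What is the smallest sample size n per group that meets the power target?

n = 23 per group

Standardized effect: d = |μ_{script A} − μ_{script B}| / σ = |263.1 − 316.2| / 65.9 = 0.8058
For power 0.85 need Φ(δ − z_{0.05}) = 0.85, so δ = z_{0.05} + z_{0.15} = 1.645 + 1.036 = 2.681.
δ = d·√(n/2) ⇒ n = 2(δ/d)² = 2 × (2.681 / 0.8058)² = 22.15.
Round up to the next whole unit.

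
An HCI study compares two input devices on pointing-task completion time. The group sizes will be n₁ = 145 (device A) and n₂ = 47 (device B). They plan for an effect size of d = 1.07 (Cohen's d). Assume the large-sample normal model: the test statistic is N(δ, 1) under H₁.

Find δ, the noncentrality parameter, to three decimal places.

δ = d / √(1/n₁ + 1/n₂) = 1.07 / √(1/145 + 1/47) = 6.3748

δ ≈ 6.375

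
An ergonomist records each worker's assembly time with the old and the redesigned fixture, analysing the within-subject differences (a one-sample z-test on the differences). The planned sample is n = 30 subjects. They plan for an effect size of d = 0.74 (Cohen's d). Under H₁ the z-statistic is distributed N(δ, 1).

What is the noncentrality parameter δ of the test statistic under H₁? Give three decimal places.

δ ≈ 4.053

The noncentrality parameter scales effect size by the design's sample-size factor: δ = d·√n = 0.74 × √30 = 4.0531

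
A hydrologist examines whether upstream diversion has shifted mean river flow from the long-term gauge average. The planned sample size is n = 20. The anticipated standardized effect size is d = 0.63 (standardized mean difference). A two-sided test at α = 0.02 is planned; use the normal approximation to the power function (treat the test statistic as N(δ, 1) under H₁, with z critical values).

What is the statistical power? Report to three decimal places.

Power ≈ 0.688

Noncentrality parameter: δ = d·√n = 0.63 × √20 = 2.8174
Two-sided α = 0.02 → critical value z_{0.01} = 2.326.
Power = Φ(δ − 2.326) + Φ(−δ − 2.326) = Φ(0.491) + Φ(-5.144) = 0.6883 + 0.0000 = 0.6883.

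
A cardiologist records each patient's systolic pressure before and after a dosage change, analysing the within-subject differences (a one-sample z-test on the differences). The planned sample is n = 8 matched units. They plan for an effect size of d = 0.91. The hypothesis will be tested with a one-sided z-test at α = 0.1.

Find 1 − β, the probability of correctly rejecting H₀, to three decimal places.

Noncentrality parameter: δ = d·√n = 0.91 × √8 = 2.5739
Critical value for a one-sided test at α = 0.1: z_α = 1.282.
Power = P(Z > 1.282 − δ) = Φ(1.292) = 0.9019.

Power ≈ 0.902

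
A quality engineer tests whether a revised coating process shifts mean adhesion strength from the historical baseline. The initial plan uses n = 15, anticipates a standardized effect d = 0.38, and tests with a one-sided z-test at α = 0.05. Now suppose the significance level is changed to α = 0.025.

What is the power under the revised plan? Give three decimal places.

δ = d·√n = 0.38 × √15 = 1.4717 (unchanged). New critical value: z_{0.025} = 1.960.
Revised power = Φ(δ − 1.960) = Φ(-0.488) = 0.3127.

Power ≈ 0.313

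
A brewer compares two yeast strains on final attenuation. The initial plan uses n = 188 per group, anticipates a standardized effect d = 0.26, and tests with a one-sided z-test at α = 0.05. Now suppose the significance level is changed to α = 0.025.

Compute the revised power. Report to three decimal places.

δ = d·√(n/2) = 0.26 × √(188/2) = 2.5208 (unchanged). New critical value: z_{0.025} = 1.960.
Revised power = Φ(δ − 1.960) = Φ(0.561) = 0.7125.

Power ≈ 0.713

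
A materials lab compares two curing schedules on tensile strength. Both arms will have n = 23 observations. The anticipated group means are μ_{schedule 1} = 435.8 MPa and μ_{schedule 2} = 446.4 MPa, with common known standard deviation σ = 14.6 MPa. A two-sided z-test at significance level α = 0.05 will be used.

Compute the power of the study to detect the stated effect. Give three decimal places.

Standardized effect: d = |μ_{schedule 1} − μ_{schedule 2}| / σ = |435.8 − 446.4| / 14.6 = 0.7260
Noncentrality parameter: λ = d·√(n/2) = 0.7260 × √(23/2) = 2.4621
Critical value for a two-sided test at α = 0.05: z_{α/2} = 1.960.
Power = Φ(λ − 1.960) + Φ(−λ − 1.960) = Φ(0.502) + Φ(-4.422) = 0.6922 + 0.0000 = 0.6922.

Power ≈ 0.692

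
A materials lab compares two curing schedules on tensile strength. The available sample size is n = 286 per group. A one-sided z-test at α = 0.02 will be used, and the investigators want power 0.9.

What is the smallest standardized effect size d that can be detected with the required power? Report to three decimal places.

d ≈ 0.279

Need Φ(δ − 2.054) = 0.9, so δ = 2.054 + 1.282 = 3.335.
δ = d·√(n/2) ⇒ d = δ/√(n/2) = 3.335/√(286/2) = 0.2789.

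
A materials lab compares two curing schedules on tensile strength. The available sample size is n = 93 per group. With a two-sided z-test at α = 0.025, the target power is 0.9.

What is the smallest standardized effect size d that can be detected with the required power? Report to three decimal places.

Need Φ(δ − 2.241) = 0.9, so δ = 2.241 + 1.282 = 3.523.
(The second rejection-region term Φ(−δ − z_{α/2}) is negligible and dropped.)
δ = d·√(n/2) ⇒ d = δ/√(n/2) = 3.523/√(93/2) = 0.5166.

d ≈ 0.517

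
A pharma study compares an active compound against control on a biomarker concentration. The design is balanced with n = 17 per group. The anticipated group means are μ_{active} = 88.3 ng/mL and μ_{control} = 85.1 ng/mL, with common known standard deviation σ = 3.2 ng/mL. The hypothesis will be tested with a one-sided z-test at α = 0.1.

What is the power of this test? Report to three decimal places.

Standardized effect: d = |μ_{active} − μ_{control}| / σ = |88.3 − 85.1| / 3.2 = 1.0000
Noncentrality parameter: δ = d·√(n/2) = 1.0000 × √(17/2) = 2.9155
One-sided α = 0.1 → critical value z_{0.1} = 1.282.
Power = Φ(δ − 1.282) = Φ(1.634) = 0.9489.

Power ≈ 0.949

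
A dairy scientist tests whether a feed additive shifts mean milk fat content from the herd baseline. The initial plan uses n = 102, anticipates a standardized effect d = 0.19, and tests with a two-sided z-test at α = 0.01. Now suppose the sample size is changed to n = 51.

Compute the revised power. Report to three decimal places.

With n = 51: δ = d·√n = 0.19 × √51 = 1.3569. Critical value z_{0.005} = 2.576.
Revised power = Φ(δ − 2.576) + Φ(−δ − 2.576) = Φ(-1.219) + Φ(-3.933) = 0.1114 + 0.0000 = 0.1115.

Power ≈ 0.111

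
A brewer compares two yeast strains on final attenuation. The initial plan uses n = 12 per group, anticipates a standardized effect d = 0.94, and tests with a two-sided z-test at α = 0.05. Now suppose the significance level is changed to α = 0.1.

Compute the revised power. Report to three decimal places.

Power ≈ 0.745

δ = d·√(n/2) = 0.94 × √(12/2) = 2.3025 (unchanged). New critical value: z_{0.05} = 1.645.
Revised power = Φ(δ − 1.645) + Φ(−δ − 1.645) = Φ(0.658) + Φ(-3.947) = 0.7446 + 0.0000 = 0.7447.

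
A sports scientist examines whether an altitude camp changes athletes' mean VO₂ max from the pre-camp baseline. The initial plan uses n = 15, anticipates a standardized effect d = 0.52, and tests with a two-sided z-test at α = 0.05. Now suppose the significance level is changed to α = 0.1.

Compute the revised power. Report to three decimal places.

δ = d·√n = 0.52 × √15 = 2.0140 (unchanged). New critical value: z_{0.05} = 1.645.
Revised power = Φ(δ − 1.645) + Φ(−δ − 1.645) = Φ(0.369) + Φ(-3.659) = 0.6440 + 0.0001 = 0.6441.

Power ≈ 0.644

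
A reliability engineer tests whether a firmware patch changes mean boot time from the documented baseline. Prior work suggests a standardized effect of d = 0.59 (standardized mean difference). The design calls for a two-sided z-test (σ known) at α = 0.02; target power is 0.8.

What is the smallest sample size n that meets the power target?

For power 0.8 need Φ(δ − z_{0.01}) = 0.8, so δ = z_{0.01} + z_{0.20} = 2.326 + 0.842 = 3.168.
(For δ > 0 the lower-tail rejection region contributes negligibly to power, so the one-term inversion is standard.)
δ = d·√n ⇒ n = (δ/d)² = (3.168 / 0.59)² = 28.83.
Round up to the next whole unit.

n = 29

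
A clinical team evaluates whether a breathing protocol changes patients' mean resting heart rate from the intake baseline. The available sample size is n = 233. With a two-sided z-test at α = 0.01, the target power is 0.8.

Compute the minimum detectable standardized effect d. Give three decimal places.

d ≈ 0.224

Required noncentrality: δ = z_{0.005} + z_{0.20} = 2.576 + 0.842 = 3.417.
(Lower-tail contribution to power is negligible for δ > 0.)
δ = d·√n ⇒ d = δ/√n = 3.417/√233 = 0.2239.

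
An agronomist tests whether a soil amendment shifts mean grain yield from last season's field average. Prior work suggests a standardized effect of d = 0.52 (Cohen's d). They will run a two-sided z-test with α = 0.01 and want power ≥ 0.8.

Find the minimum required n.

n = 44

For power 0.8 need Φ(δ − z_{0.005}) = 0.8, so δ = z_{0.005} + z_{0.20} = 2.576 + 0.842 = 3.417.
(The Φ(−δ − z_{α/2}) term is vanishingly small for δ > 0 and is dropped in the standard sample-size formula.)
δ = d·√n ⇒ n = (δ/d)² = (3.417 / 0.52)² = 43.19.
Rounding up, n = 44.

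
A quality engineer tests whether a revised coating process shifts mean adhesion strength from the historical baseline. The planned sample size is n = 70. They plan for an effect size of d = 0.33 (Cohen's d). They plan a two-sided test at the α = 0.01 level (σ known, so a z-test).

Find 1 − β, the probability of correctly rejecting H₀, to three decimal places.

Noncentrality parameter: δ = d·√n = 0.33 × √70 = 2.7610
Critical value for a two-sided test at α = 0.01: z_{α/2} = 2.576.
Power = Φ(δ − 2.576) + Φ(−δ − 2.576) = Φ(0.185) + Φ(-5.337) = 0.5734 + 0.0000 = 0.5734.

Power ≈ 0.573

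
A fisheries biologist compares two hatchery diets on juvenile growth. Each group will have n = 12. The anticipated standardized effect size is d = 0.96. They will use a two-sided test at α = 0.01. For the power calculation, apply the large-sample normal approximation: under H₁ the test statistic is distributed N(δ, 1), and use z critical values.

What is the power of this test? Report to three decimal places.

Power ≈ 0.411

Noncentrality parameter: δ = d·√(n/2) = 0.96 × √(12/2) = 2.3515
Two-sided α = 0.01 → critical value z_{0.005} = 2.576.
Power = Φ(δ − 2.576) + Φ(−δ − 2.576) = Φ(-0.224) + Φ(-4.927) = 0.4113 + 0.0000 = 0.4113.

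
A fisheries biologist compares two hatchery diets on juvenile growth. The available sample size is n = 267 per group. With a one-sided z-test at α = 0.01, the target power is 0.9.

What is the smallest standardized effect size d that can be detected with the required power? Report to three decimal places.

Need Φ(δ − 2.326) = 0.9, so δ = 2.326 + 1.282 = 3.608.
δ = d·√(n/2) ⇒ d = δ/√(n/2) = 3.608/√(267/2) = 0.3123.

d ≈ 0.312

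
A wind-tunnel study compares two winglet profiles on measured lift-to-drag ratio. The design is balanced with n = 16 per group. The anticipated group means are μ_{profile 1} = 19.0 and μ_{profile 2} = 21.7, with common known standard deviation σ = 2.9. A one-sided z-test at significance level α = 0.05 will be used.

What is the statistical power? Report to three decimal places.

Power ≈ 0.839

Standardized effect: d = |μ_{profile 1} − μ_{profile 2}| / σ = |19.0 − 21.7| / 2.9 = 0.9310
Noncentrality parameter: δ = d·√(n/2) = 0.9310 × √(16/2) = 2.6334
One-sided α = 0.05 → critical value z_{0.05} = 1.645.
Power = Φ(δ − 1.645) = Φ(0.989) = 0.8385.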